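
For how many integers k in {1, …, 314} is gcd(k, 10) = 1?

126

Prime factors of 10: 2, 5. Count integers ≤ 314 divisible by none of them.
By inclusion–exclusion: 314 − ⌊314/2⌋ − ⌊314/5⌋ + ⌊314/10⌋ = 126.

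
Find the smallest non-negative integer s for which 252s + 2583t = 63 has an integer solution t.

31

Reduce mod 2583: 252s ≡ 63 (mod 2583). With g = gcd(252, 2583) = 63 dividing 63, divide through: 4s ≡ 1 (mod 41).
Since gcd(4, 41) = 1, s ≡ 1·(4)⁻¹ ≡ 31 (mod 41). Smallest non-negative: 31.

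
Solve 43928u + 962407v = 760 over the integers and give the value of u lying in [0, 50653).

46096

gcd(43928, 962407) = 19 (Euclid: 962407 = 21·43928 + 39919; 43928 = 1·39919 + 4009; 39919 = 9·4009 + 3838; 4009 = 1·3838 + 171; 3838 = 22·171 + 76; 171 = 2·76 + 19; 76 = 4·19 + 0), and 19 | 760.
Extended Euclid: 43928·(11283) + 962407·(-515) = 19. Scale by 40: u₀ = 451320.
General solution u = u₀ + 50653t; reducing mod 50653 gives u = 46096 (and v = -2104).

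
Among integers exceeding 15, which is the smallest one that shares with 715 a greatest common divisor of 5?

20

715 = 5·143. Any k with gcd(k, 715) = 5 is a multiple of 5, say 5s, with s coprime to 143.
Need s > 15/5, so s ≥ 4. First s ≥ 4 with gcd(s, 143) = 1 is s = 4. Thus k = 5·4 = 20.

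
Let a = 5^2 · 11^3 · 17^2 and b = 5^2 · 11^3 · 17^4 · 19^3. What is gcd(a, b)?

9616475

min exponent per shared prime: 5^2 · 11^3 · 17^2 = 9616475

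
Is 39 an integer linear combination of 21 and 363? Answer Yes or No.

Yes

gcd(21, 363): 363 = 17·21 + 6; 21 = 3·6 + 3; 6 = 2·3 + 0 → 3
3 divides 39, so a solution exists.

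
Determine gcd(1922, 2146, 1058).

gcd(1922, 2146): 2146 = 1·1922 + 224; 1922 = 8·224 + 130; 224 = 1·130 + 94; 130 = 1·94 + 36; 94 = 2·36 + 22; 36 = 1·22 + 14; 22 = 1·14 + 8; 14 = 1·8 + 6; 8 = 1·6 + 2; 6 = 3·2 + 0 → 2
gcd(2, 1058): 1058 = 529·2 + 0 → 2

2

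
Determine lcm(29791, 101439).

gcd first: 101439 = 3·29791 + 12066; 29791 = 2·12066 + 5659; 12066 = 2·5659 + 748; 5659 = 7·748 + 423; 748 = 1·423 + 325; 423 = 1·325 + 98; 325 = 3·98 + 31; 98 = 3·31 + 5; 31 = 6·5 + 1; 5 = 5·1 + 0 → gcd = 1
lcm = 29791·101439/gcd = 3021969249/1 = 3021969249

3021969249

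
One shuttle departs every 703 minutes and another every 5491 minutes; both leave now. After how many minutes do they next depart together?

203167

gcd first: 5491 = 7·703 + 570; 703 = 1·570 + 133; 570 = 4·133 + 38; 133 = 3·38 + 19; 38 = 2·19 + 0 → gcd = 19
lcm = 703·5491/gcd = 3860173/19 = 203167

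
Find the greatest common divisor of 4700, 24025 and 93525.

25

gcd(4700, 24025): 24025 = 5·4700 + 525; 4700 = 8·525 + 500; 525 = 1·500 + 25; 500 = 20·25 + 0 → 25
gcd(25, 93525): 93525 = 3741·25 + 0 → 25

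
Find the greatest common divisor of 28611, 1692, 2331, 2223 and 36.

9

gcd(28611, 1692): 28611 = 16·1692 + 1539; 1692 = 1·1539 + 153; 1539 = 10·153 + 9; 153 = 17·9 + 0 → 9
gcd(9, 2331): 2331 = 259·9 + 0 → 9
gcd(9, 2223): 2223 = 247·9 + 0 → 9
gcd(9, 36): 36 = 4·9 + 0 → 9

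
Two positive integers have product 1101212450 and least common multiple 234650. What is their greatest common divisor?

From gcd × lcm = mn: gcd = 1101212450 / 234650 = 4693.

4693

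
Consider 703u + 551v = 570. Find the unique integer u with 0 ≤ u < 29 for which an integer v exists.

Euclid: 703 = 1·551 + 152; 551 = 3·152 + 95; 152 = 1·95 + 57; 95 = 1·57 + 38; 57 = 1·38 + 19; 38 = 2·19 + 0 → gcd = 19; 570 = 19·30.
Back-substitution yields 703·(11) + 551·(-14) = 19, so one solution is u = 11·30 = 330, v = -14·30 = -420.
Solutions in u differ by 551/19 = 29; the one in [0, 29) is 330 mod 29 = 11.

11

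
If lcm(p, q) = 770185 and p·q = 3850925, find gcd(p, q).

5

gcd·lcm = product, so gcd = 3850925/770185 = 5.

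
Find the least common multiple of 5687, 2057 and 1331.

5687 = 11² · 47; 2057 = 11² · 17; 1331 = 11³
lcm takes max exponent of each prime: 11³ · 17 · 47 = 1063469

1063469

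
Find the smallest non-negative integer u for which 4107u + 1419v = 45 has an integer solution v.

47

Reduce mod 1419: 4107u ≡ 45 (mod 1419). With g = gcd(4107, 1419) = 3 dividing 45, divide through: 1369u ≡ 15 (mod 473).
Since gcd(1369, 473) = 1, u ≡ 15·(1369)⁻¹ ≡ 47 (mod 473). Smallest non-negative: 47.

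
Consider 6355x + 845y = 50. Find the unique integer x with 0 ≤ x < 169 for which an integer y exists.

Euclid: 6355 = 7·845 + 440; 845 = 1·440 + 405; 440 = 1·405 + 35; 405 = 11·35 + 20; 35 = 1·20 + 15; 20 = 1·15 + 5; 15 = 3·5 + 0 → gcd = 5; 50 = 5·10.
Back-substitution yields 6355·(-48) + 845·(361) = 5, so one solution is x = -48·10 = -480, y = 361·10 = 3610.
Solutions in x differ by 845/5 = 169; the one in [0, 169) is -480 mod 169 = 27.

27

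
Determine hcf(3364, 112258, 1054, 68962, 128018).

2

gcd(3364, 112258): 112258 = 33·3364 + 1246; 3364 = 2·1246 + 872; 1246 = 1·872 + 374; 872 = 2·374 + 124; 374 = 3·124 + 2; 124 = 62·2 + 0 → 2
gcd(2, 1054): 1054 = 527·2 + 0 → 2
gcd(2, 68962): 68962 = 34481·2 + 0 → 2
gcd(2, 128018): 128018 = 64009·2 + 0 → 2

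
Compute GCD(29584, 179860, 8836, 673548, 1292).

4

gcd(29584, 179860): 179860 = 6·29584 + 2356; 29584 = 12·2356 + 1312; 2356 = 1·1312 + 1044; 1312 = 1·1044 + 268; 1044 = 3·268 + 240; 268 = 1·240 + 28; 240 = 8·28 + 16; 28 = 1·16 + 12; 16 = 1·12 + 4; 12 = 3·4 + 0 → 4
gcd(4, 8836): 8836 = 2209·4 + 0 → 4
gcd(4, 673548): 673548 = 168387·4 + 0 → 4
gcd(4, 1292): 1292 = 323·4 + 0 → 4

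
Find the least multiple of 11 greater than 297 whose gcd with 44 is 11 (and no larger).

319

gcd(k, 44) = 11 forces 11 | k; write k = 11s. Then gcd(11s, 11·4) = 11·gcd(s, 4), so need gcd(s, 4) = 1.
11s > 297 gives s ≥ 28. The least s ≥ 28 coprime to 4 is 29, so k = 11·29 = 319.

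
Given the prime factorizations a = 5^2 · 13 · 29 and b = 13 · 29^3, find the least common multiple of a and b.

7926425

max exponent per prime: 5^2 · 13 · 29^3 = 7926425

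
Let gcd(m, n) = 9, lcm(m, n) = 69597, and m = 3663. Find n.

171

Using mn = gcd(m,n)·lcm(m,n) = 9·69597 = 626373, we get n = 626373/3663 = 171.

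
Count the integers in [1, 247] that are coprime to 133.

133 = 7·19. Inclusion–exclusion on these primes:
247 − ⌊247/7⌋ − ⌊247/19⌋ + ⌊247/133⌋ = 200

200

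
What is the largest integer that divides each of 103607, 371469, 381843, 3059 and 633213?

gcd(103607, 371469): 371469 = 3·103607 + 60648; 103607 = 1·60648 + 42959; 60648 = 1·42959 + 17689; 42959 = 2·17689 + 7581; 17689 = 2·7581 + 2527; 7581 = 3·2527 + 0 → 2527
gcd(2527, 381843): 381843 = 151·2527 + 266; 2527 = 9·266 + 133; 266 = 2·133 + 0 → 133
gcd(133, 3059): 3059 = 23·133 + 0 → 133
gcd(133, 633213): 633213 = 4761·133 + 0 → 133

133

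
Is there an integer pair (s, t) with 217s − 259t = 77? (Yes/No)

Yes

By Bézout, 217s − 259t = 77 has integer solutions iff gcd(217, 259) | 77.
Euclid: 259 = 1·217 + 42; 217 = 5·42 + 7; 42 = 6·7 + 0. gcd = 7; 77 mod 7 = 0. Yes.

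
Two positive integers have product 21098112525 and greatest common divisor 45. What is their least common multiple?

468846945

Since gcd(m,n)·lcm(m,n) = mn, lcm = 21098112525/45 = 468846945.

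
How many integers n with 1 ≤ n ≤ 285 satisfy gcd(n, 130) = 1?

130 = 2·5·13. Inclusion–exclusion on these primes:
285 − ⌊285/2⌋ − ⌊285/5⌋ − ⌊285/13⌋ + ⌊285/10⌋ + ⌊285/26⌋ + ⌊285/65⌋ − ⌊285/130⌋ = 105

105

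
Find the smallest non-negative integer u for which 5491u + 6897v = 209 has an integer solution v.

44

Reduce mod 6897: 5491u ≡ 209 (mod 6897). With g = gcd(5491, 6897) = 19 dividing 209, divide through: 289u ≡ 11 (mod 363).
Since gcd(289, 363) = 1, u ≡ 11·(289)⁻¹ ≡ 44 (mod 363). Smallest non-negative: 44.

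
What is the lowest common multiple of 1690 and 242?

204490

gcd first: 1690 = 6·242 + 238; 242 = 1·238 + 4; 238 = 59·4 + 2; 4 = 2·2 + 0 → gcd = 2
lcm = 1690·242/gcd = 408980/2 = 204490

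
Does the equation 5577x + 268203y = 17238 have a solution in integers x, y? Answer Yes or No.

By Bézout, 5577x + 268203y = 17238 has integer solutions iff gcd(5577, 268203) | 17238.
Euclid: 268203 = 48·5577 + 507; 5577 = 11·507 + 0. gcd = 507; 17238 mod 507 = 0. Yes.

Yes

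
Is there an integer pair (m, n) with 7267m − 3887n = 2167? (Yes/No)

gcd(7267, 3887): 7267 = 1·3887 + 3380; 3887 = 1·3380 + 507; 3380 = 6·507 + 338; 507 = 1·338 + 169; 338 = 2·169 + 0 → 169
169 does not divide 2167, so a solution does not exist.

No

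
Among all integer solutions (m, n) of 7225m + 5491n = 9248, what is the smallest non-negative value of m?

18

Euclid: 7225 = 1·5491 + 1734; 5491 = 3·1734 + 289; 1734 = 6·289 + 0 → gcd = 289; 9248 = 289·32.
Back-substitution yields 7225·(-3) + 5491·(4) = 289, so one solution is m = -3·32 = -96, n = 4·32 = 128.
Solutions in m differ by 5491/289 = 19; the one in [0, 19) is -96 mod 19 = 18.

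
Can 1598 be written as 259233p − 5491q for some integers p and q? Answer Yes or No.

gcd(259233, 5491): 259233 = 47·5491 + 1156; 5491 = 4·1156 + 867; 1156 = 1·867 + 289; 867 = 3·289 + 0 → 289
289 does not divide 1598, so a solution does not exist.

No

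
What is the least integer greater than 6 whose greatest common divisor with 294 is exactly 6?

294 = 6·49. Any t with gcd(t, 294) = 6 is a multiple of 6, say 6s, with s coprime to 49.
Need s > 6/6, so s ≥ 2. First s ≥ 2 with gcd(s, 49) = 1 is s = 2. Thus t = 6·2 = 12.

12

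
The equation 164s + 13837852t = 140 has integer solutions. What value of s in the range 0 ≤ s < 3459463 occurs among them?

Euclid: 13837852 = 84377·164 + 24; 164 = 6·24 + 20; 24 = 1·20 + 4; 20 = 5·4 + 0 → gcd = 4; 140 = 4·35.
Back-substitution yields 164·(-590640) + 13837852·(7) = 4, so one solution is s = -590640·35 = -20672400, t = 7·35 = 245.
Solutions in s differ by 13837852/4 = 3459463; the one in [0, 3459463) is -20672400 mod 3459463 = 84378.

84378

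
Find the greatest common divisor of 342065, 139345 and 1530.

gcd(342065, 139345): 342065 = 2·139345 + 63375; 139345 = 2·63375 + 12595; 63375 = 5·12595 + 400; 12595 = 31·400 + 195; 400 = 2·195 + 10; 195 = 19·10 + 5; 10 = 2·5 + 0 → 5
gcd(5, 1530): 1530 = 306·5 + 0 → 5

5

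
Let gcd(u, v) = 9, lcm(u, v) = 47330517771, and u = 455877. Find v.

934407

Using uv = gcd(u,v)·lcm(u,v) = 9·47330517771 = 425974659939, we get v = 425974659939/455877 = 934407.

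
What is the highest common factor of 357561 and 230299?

357561 = 3³ · 17 · 19 · 41
230299 = 17 · 19 · 23 · 31
Common: 17 · 19 = 323

323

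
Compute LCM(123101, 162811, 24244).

585468356

123101 = 11 · 19² · 31; 162811 = 11 · 19² · 41; 24244 = 2² · 11 · 19 · 29
lcm takes max exponent of each prime: 2² · 11 · 19² · 29 · 31 · 41 = 585468356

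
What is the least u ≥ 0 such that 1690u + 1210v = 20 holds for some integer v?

gcd(1690, 1210) = 10 (Euclid: 1690 = 1·1210 + 480; 1210 = 2·480 + 250; 480 = 1·250 + 230; 250 = 1·230 + 20; 230 = 11·20 + 10; 20 = 2·10 + 0), and 10 | 20.
Extended Euclid: 1690·(58) + 1210·(-81) = 10. Scale by 2: u₀ = 116.
General solution u = u₀ + 121t; reducing mod 121 gives u = 116 (and v = -162).

116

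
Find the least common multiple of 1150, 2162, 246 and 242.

1150 = 2 · 5² · 23; 2162 = 2 · 23 · 47; 246 = 2 · 3 · 41; 242 = 2 · 11²
lcm takes max exponent of each prime: 2 · 3 · 5² · 11² · 23 · 41 · 47 = 804426150

804426150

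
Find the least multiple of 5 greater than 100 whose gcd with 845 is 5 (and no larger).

105

845 = 5·169. Any k with gcd(k, 845) = 5 is a multiple of 5, say 5s, with s coprime to 169.
Need s > 100/5, so s ≥ 21. First s ≥ 21 with gcd(s, 169) = 1 is s = 21. Thus k = 5·21 = 105.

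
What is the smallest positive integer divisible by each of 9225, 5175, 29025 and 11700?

9225 = 3² · 5² · 41; 5175 = 3² · 5² · 23; 29025 = 3³ · 5² · 43; 11700 = 2² · 3² · 5² · 13
lcm takes max exponent of each prime: 2² · 3³ · 5² · 13 · 23 · 41 · 43 = 1423269900

1423269900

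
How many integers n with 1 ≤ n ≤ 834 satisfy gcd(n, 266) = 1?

Prime factors of 266: 2, 7, 19. Count integers ≤ 834 divisible by none of them.
By inclusion–exclusion: 834 − ⌊834/2⌋ − ⌊834/7⌋ − ⌊834/19⌋ + ⌊834/14⌋ + ⌊834/38⌋ + ⌊834/133⌋ − ⌊834/266⌋ = 338.

338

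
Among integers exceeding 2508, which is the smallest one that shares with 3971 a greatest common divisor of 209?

3971 = 209·19. Any t with gcd(t, 3971) = 209 is a multiple of 209, say 209s, with s coprime to 19.
Need s > 2508/209, so s ≥ 13. First s ≥ 13 with gcd(s, 19) = 1 is s = 13. Thus t = 209·13 = 2717.

2717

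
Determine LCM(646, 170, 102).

646 = 2 · 17 · 19; 170 = 2 · 5 · 17; 102 = 2 · 3 · 17
lcm takes max exponent of each prime: 2 · 3 · 5 · 17 · 19 = 9690

9690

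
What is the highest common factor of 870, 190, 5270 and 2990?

870 = 2 · 3 · 5 · 29; 190 = 2 · 5 · 19; 5270 = 2 · 5 · 17 · 31; 2990 = 2 · 5 · 13 · 23
gcd takes min exponent of each prime: 2 · 5 = 10

10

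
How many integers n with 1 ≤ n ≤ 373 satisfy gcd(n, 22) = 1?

Prime factors of 22: 2, 11. Count integers ≤ 373 divisible by none of them.
By inclusion–exclusion: 373 − ⌊373/2⌋ − ⌊373/11⌋ + ⌊373/22⌋ = 170.

170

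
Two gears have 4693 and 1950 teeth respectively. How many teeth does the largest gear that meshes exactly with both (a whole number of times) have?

Euclid: 4693 = 2·1950 + 793; 1950 = 2·793 + 364; 793 = 2·364 + 65; 364 = 5·65 + 39; 65 = 1·39 + 26; 39 = 1·26 + 13; 26 = 2·13 + 0. Last nonzero remainder: 13.

13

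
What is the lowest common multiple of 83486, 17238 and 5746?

4257786

83486 = 2 · 13³ · 19; 17238 = 2 · 3 · 13² · 17; 5746 = 2 · 13² · 17
lcm takes max exponent of each prime: 2 · 3 · 13³ · 17 · 19 = 4257786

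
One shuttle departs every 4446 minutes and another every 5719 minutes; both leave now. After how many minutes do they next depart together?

gcd first: 5719 = 1·4446 + 1273; 4446 = 3·1273 + 627; 1273 = 2·627 + 19; 627 = 33·19 + 0 → gcd = 19
lcm = 4446·5719/gcd = 25426674/19 = 1338246

1338246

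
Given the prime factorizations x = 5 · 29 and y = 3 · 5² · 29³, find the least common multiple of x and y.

max exponent per prime: 3 · 5² · 29³ = 1829175

1829175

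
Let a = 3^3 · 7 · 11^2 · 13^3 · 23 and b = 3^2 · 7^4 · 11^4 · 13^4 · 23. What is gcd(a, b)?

min exponent per shared prime: 3^2 · 7 · 11^2 · 13^3 · 23 = 385197813

385197813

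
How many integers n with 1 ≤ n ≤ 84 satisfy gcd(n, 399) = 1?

Prime factors of 399: 3, 7, 19. Count integers ≤ 84 divisible by none of them.
By inclusion–exclusion: 84 − ⌊84/3⌋ − ⌊84/7⌋ − ⌊84/19⌋ + ⌊84/21⌋ + ⌊84/57⌋ + ⌊84/133⌋ − ⌊84/399⌋ = 45.

45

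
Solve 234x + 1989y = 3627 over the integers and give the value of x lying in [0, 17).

7

gcd(234, 1989) = 117 (Euclid: 1989 = 8·234 + 117; 234 = 2·117 + 0), and 117 | 3627.
Extended Euclid: 234·(-8) + 1989·(1) = 117. Scale by 31: x₀ = -248.
General solution x = x₀ + 17t; reducing mod 17 gives x = 7 (and y = 1).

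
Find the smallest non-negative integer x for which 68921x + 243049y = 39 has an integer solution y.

gcd(68921, 243049) = 1 (Euclid: 243049 = 3·68921 + 36286; 68921 = 1·36286 + 32635; 36286 = 1·32635 + 3651; 32635 = 8·3651 + 3427; 3651 = 1·3427 + 224; 3427 = 15·224 + 67; 224 = 3·67 + 23; 67 = 2·23 + 21; 23 = 1·21 + 2; 21 = 10·2 + 1; 2 = 2·1 + 0), and 1 | 39.
Extended Euclid: 68921·(116099) + 243049·(-32922) = 1. Scale by 39: x₀ = 4527861.
General solution x = x₀ + 243049t; reducing mod 243049 gives x = 152979 (and y = -43380).

152979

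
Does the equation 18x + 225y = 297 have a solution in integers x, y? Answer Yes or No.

gcd(18, 225): 225 = 12·18 + 9; 18 = 2·9 + 0 → 9
9 divides 297, so a solution exists.

Yes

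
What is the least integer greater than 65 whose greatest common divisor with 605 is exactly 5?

Multiples of 5 above 65: 5·14, 5·15, … . Need the cofactor coprime to 605/5 = 121.
Checking s = 14, 15, … the first with gcd(s, 121) = 1 is s = 14, giving 70.

70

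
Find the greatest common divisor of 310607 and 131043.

121

310607 = 11² · 17 · 151
131043 = 3 · 11² · 19²
Common: 11² = 121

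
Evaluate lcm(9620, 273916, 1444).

lcm(9620, 273916) = 9620·273916/gcd = 2635071920/4 = 658767980
lcm(658767980, 1444) = 658767980·1444/gcd = 951260963120/4 = 237815240780

237815240780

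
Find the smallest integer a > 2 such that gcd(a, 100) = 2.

6

100 = 2·50. Any a with gcd(a, 100) = 2 is a multiple of 2, say 2s, with s coprime to 50.
Need s > 2/2, so s ≥ 2. First s ≥ 2 with gcd(s, 50) = 1 is s = 3. Thus a = 2·3 = 6.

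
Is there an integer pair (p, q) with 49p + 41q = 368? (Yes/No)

gcd(49, 41): 49 = 1·41 + 8; 41 = 5·8 + 1; 8 = 8·1 + 0 → 1
1 divides 368, so a solution exists.

Yes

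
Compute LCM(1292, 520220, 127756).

lcm(1292, 520220) = 1292·520220/gcd = 672124240/76 = 8843740
lcm(8843740, 127756) = 8843740·127756/gcd = 1129840847440/76 = 14866326940

14866326940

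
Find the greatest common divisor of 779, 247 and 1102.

779 = 19 · 41; 247 = 13 · 19; 1102 = 2 · 19 · 29
gcd takes min exponent of each prime: 19 = 19

19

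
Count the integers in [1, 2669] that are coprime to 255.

255 = 3·5·17. Inclusion–exclusion on these primes:
2669 − ⌊2669/3⌋ − ⌊2669/5⌋ − ⌊2669/17⌋ + ⌊2669/15⌋ + ⌊2669/51⌋ + ⌊2669/85⌋ − ⌊2669/255⌋ = 1340

1340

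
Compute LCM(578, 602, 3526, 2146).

lcm(578, 602) = 578·602/gcd = 347956/2 = 173978
lcm(173978, 3526) = 173978·3526/gcd = 613446428/86 = 7133098
lcm(7133098, 2146) = 7133098·2146/gcd = 15307628308/2 = 7653814154

7653814154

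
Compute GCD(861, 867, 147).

3

gcd(861, 867): 867 = 1·861 + 6; 861 = 143·6 + 3; 6 = 2·3 + 0 → 3
gcd(3, 147): 147 = 49·3 + 0 → 3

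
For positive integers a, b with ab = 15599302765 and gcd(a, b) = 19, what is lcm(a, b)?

For any two positive integers, gcd × lcm equals their product. Hence lcm = 15599302765 / 19 = 821015935.

821015935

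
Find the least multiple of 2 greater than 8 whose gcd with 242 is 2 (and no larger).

gcd(m, 242) = 2 forces 2 | m; write m = 2s. Then gcd(2s, 2·121) = 2·gcd(s, 121), so need gcd(s, 121) = 1.
2s > 8 gives s ≥ 5. The least s ≥ 5 coprime to 121 is 5, so m = 2·5 = 10.

10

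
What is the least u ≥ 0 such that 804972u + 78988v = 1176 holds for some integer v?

267

Euclid: 804972 = 10·78988 + 15092; 78988 = 5·15092 + 3528; 15092 = 4·3528 + 980; 3528 = 3·980 + 588; 980 = 1·588 + 392; 588 = 1·392 + 196; 392 = 2·196 + 0 → gcd = 196; 1176 = 196·6.
Back-substitution yields 804972·(-157) + 78988·(1600) = 196, so one solution is u = -157·6 = -942, v = 1600·6 = 9600.
Solutions in u differ by 78988/196 = 403; the one in [0, 403) is -942 mod 403 = 267.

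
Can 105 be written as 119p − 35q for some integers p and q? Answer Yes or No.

Yes

gcd(119, 35): 119 = 3·35 + 14; 35 = 2·14 + 7; 14 = 2·7 + 0 → 7
7 divides 105, so a solution exists.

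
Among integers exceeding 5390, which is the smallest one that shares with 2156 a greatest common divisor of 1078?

2156 = 1078·2. Any m with gcd(m, 2156) = 1078 is a multiple of 1078, say 1078s, with s coprime to 2.
Need s > 5390/1078, so s ≥ 6. First s ≥ 6 with gcd(s, 2) = 1 is s = 7. Thus m = 1078·7 = 7546.

7546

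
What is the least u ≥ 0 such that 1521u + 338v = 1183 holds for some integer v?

gcd(1521, 338) = 169 (Euclid: 1521 = 4·338 + 169; 338 = 2·169 + 0), and 169 | 1183.
Extended Euclid: 1521·(1) + 338·(-4) = 169. Scale by 7: u₀ = 7.
General solution u = u₀ + 2t; reducing mod 2 gives u = 1 (and v = -1).

1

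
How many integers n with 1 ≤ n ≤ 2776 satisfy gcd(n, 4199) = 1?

2285

Prime factors of 4199: 13, 17, 19. Count integers ≤ 2776 divisible by none of them.
By inclusion–exclusion: 2776 − ⌊2776/13⌋ − ⌊2776/17⌋ − ⌊2776/19⌋ + ⌊2776/221⌋ + ⌊2776/247⌋ + ⌊2776/323⌋ − ⌊2776/4199⌋ = 2285.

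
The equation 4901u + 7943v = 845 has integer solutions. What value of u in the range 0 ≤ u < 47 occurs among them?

18

Reduce mod 7943: 4901u ≡ 845 (mod 7943). With g = gcd(4901, 7943) = 169 dividing 845, divide through: 29u ≡ 5 (mod 47).
Since gcd(29, 47) = 1, u ≡ 5·(29)⁻¹ ≡ 18 (mod 47). Smallest non-negative: 18.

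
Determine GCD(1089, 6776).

Euclid: 6776 = 6·1089 + 242; 1089 = 4·242 + 121; 242 = 2·121 + 0. Last nonzero remainder: 121.

121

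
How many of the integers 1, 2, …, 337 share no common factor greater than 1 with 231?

Prime factors of 231: 3, 7, 11. Count integers ≤ 337 divisible by none of them.
By inclusion–exclusion: 337 − ⌊337/3⌋ − ⌊337/7⌋ − ⌊337/11⌋ + ⌊337/21⌋ + ⌊337/33⌋ + ⌊337/77⌋ − ⌊337/231⌋ = 176.

176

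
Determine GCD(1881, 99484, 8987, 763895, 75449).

1881 = 3² · 11 · 19; 99484 = 2² · 7 · 11 · 17 · 19; 8987 = 11 · 19 · 43; 763895 = 5 · 11 · 17 · 19 · 43; 75449 = 11 · 19³
gcd takes min exponent of each prime: 11 · 19 = 209

209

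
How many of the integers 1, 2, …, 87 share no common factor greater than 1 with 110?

Prime factors of 110: 2, 5, 11. Count integers ≤ 87 divisible by none of them.
By inclusion–exclusion: 87 − ⌊87/2⌋ − ⌊87/5⌋ − ⌊87/11⌋ + ⌊87/10⌋ + ⌊87/22⌋ + ⌊87/55⌋ − ⌊87/110⌋ = 32.

32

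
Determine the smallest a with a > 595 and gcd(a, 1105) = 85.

680

1105 = 85·13. Any a with gcd(a, 1105) = 85 is a multiple of 85, say 85s, with s coprime to 13.
Need s > 595/85, so s ≥ 8. First s ≥ 8 with gcd(s, 13) = 1 is s = 8. Thus a = 85·8 = 680.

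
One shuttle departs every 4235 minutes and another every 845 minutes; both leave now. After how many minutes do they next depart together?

715715

gcd first: 4235 = 5·845 + 10; 845 = 84·10 + 5; 10 = 2·5 + 0 → gcd = 5
lcm = 4235·845/gcd = 3578575/5 = 715715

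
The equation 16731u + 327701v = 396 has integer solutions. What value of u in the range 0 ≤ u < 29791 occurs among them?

Reduce mod 327701: 16731u ≡ 396 (mod 327701). With g = gcd(16731, 327701) = 11 dividing 396, divide through: 1521u ≡ 36 (mod 29791).
Since gcd(1521, 29791) = 1, u ≡ 36·(1521)⁻¹ ≡ 17099 (mod 29791). Smallest non-negative: 17099.

17099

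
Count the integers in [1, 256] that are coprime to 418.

Prime factors of 418: 2, 11, 19. Count integers ≤ 256 divisible by none of them.
By inclusion–exclusion: 256 − ⌊256/2⌋ − ⌊256/11⌋ − ⌊256/19⌋ + ⌊256/22⌋ + ⌊256/38⌋ + ⌊256/209⌋ − ⌊256/418⌋ = 110.

110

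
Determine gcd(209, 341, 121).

11

209 = 11 · 19; 341 = 11 · 31; 121 = 11²
gcd takes min exponent of each prime: 11 = 11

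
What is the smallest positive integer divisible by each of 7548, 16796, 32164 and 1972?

25573371252

7548 = 2² · 3 · 17 · 37; 16796 = 2² · 13 · 17 · 19; 32164 = 2² · 11 · 17 · 43; 1972 = 2² · 17 · 29
lcm takes max exponent of each prime: 2² · 3 · 11 · 13 · 17 · 19 · 29 · 37 · 43 = 25573371252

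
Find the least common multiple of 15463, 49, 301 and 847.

15463 = 7 · 47²; 49 = 7²; 301 = 7 · 43; 847 = 7 · 11²
lcm takes max exponent of each prime: 7² · 11² · 43 · 47² = 563177923

563177923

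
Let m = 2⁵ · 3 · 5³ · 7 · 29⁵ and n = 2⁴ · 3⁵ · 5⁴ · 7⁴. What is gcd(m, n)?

min exponent per shared prime: 2⁴ · 3 · 5³ · 7 = 42000

42000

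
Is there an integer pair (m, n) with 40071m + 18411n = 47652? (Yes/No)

Yes

By Bézout, 40071m + 18411n = 47652 has integer solutions iff gcd(40071, 18411) | 47652.
Euclid: 40071 = 2·18411 + 3249; 18411 = 5·3249 + 2166; 3249 = 1·2166 + 1083; 2166 = 2·1083 + 0. gcd = 1083; 47652 mod 1083 = 0. Yes.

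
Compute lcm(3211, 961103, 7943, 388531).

3211 = 13² · 19; 961103 = 11² · 13² · 47; 7943 = 13² · 47; 388531 = 11² · 13² · 19
lcm takes max exponent of each prime: 11² · 13² · 19 · 47 = 18260957

18260957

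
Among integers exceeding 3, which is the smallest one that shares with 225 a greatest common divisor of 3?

Multiples of 3 above 3: 3·2, 3·3, … . Need the cofactor coprime to 225/3 = 75.
Checking s = 2, 3, … the first with gcd(s, 75) = 1 is s = 2, giving 6.

6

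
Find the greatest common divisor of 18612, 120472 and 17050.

gcd(18612, 120472): 120472 = 6·18612 + 8800; 18612 = 2·8800 + 1012; 8800 = 8·1012 + 704; 1012 = 1·704 + 308; 704 = 2·308 + 88; 308 = 3·88 + 44; 88 = 2·44 + 0 → 44
gcd(44, 17050): 17050 = 387·44 + 22; 44 = 2·22 + 0 → 22

22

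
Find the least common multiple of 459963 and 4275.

gcd first: 459963 = 107·4275 + 2538; 4275 = 1·2538 + 1737; 2538 = 1·1737 + 801; 1737 = 2·801 + 135; 801 = 5·135 + 126; 135 = 1·126 + 9; 126 = 14·9 + 0 → gcd = 9
lcm = 459963·4275/gcd = 1966341825/9 = 218482425

218482425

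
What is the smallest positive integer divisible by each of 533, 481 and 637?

533 = 13 · 41; 481 = 13 · 37; 637 = 7² · 13
lcm takes max exponent of each prime: 7² · 13 · 37 · 41 = 966329

966329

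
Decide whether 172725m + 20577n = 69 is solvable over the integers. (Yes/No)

gcd(172725, 20577): 172725 = 8·20577 + 8109; 20577 = 2·8109 + 4359; 8109 = 1·4359 + 3750; 4359 = 1·3750 + 609; 3750 = 6·609 + 96; 609 = 6·96 + 33; 96 = 2·33 + 30; 33 = 1·30 + 3; 30 = 10·3 + 0 → 3
3 divides 69, so a solution exists.

Yes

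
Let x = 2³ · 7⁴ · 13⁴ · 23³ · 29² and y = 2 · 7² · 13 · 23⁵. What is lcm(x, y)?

2969550615556887544

max exponent per prime: 2³ · 7⁴ · 13⁴ · 23⁵ · 29² = 2969550615556887544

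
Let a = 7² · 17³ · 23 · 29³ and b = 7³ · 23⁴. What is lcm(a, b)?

11501281202766691

max exponent per prime: 7³ · 17³ · 23⁴ · 29³ = 11501281202766691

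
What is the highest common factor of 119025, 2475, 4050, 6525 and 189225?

225

gcd(119025, 2475): 119025 = 48·2475 + 225; 2475 = 11·225 + 0 → 225
gcd(225, 4050): 4050 = 18·225 + 0 → 225
gcd(225, 6525): 6525 = 29·225 + 0 → 225
gcd(225, 189225): 189225 = 841·225 + 0 → 225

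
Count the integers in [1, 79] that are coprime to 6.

6 = 2·3. Inclusion–exclusion on these primes:
79 − ⌊79/2⌋ − ⌊79/3⌋ + ⌊79/6⌋ = 27

27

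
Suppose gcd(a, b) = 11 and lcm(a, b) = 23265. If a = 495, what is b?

517

a·b = gcd·lcm = 11·23265 = 255915, so b = 255915/495 = 517.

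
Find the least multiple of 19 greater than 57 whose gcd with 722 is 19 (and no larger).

Multiples of 19 above 57: 19·4, 19·5, … . Need the cofactor coprime to 722/19 = 38.
Checking s = 4, 5, … the first with gcd(s, 38) = 1 is s = 5, giving 95.

95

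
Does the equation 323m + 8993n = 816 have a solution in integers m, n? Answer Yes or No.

Yes

By Bézout, 323m + 8993n = 816 has integer solutions iff gcd(323, 8993) | 816.
Euclid: 8993 = 27·323 + 272; 323 = 1·272 + 51; 272 = 5·51 + 17; 51 = 3·17 + 0. gcd = 17; 816 mod 17 = 0. Yes.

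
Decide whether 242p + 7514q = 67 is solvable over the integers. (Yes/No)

No

gcd(242, 7514): 7514 = 31·242 + 12; 242 = 20·12 + 2; 12 = 6·2 + 0 → 2
2 does not divide 67, so a solution does not exist.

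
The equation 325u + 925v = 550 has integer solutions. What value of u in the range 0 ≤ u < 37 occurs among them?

33

Euclid: 925 = 2·325 + 275; 325 = 1·275 + 50; 275 = 5·50 + 25; 50 = 2·25 + 0 → gcd = 25; 550 = 25·22.
Back-substitution yields 325·(-17) + 925·(6) = 25, so one solution is u = -17·22 = -374, v = 6·22 = 132.
Solutions in u differ by 925/25 = 37; the one in [0, 37) is -374 mod 37 = 33.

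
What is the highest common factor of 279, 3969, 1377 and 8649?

gcd(279, 3969): 3969 = 14·279 + 63; 279 = 4·63 + 27; 63 = 2·27 + 9; 27 = 3·9 + 0 → 9
gcd(9, 1377): 1377 = 153·9 + 0 → 9
gcd(9, 8649): 8649 = 961·9 + 0 → 9

9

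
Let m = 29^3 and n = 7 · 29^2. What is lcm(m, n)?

170723

max exponent per prime: 7 · 29^3 = 170723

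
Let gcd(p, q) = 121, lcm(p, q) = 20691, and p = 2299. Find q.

1089

p·q = gcd·lcm = 121·20691 = 2503611, so q = 2503611/2299 = 1089.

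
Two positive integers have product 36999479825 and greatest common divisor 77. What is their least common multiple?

480512725

For any two positive integers, gcd × lcm equals their product. Hence lcm = 36999479825 / 77 = 480512725.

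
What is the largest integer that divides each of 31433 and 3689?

31433 = 17 · 43²
3689 = 7 · 17 · 31
Common: 17 = 17

17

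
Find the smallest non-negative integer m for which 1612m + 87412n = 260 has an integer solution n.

922

Euclid: 87412 = 54·1612 + 364; 1612 = 4·364 + 156; 364 = 2·156 + 52; 156 = 3·52 + 0 → gcd = 52; 260 = 52·5.
Back-substitution yields 1612·(-488) + 87412·(9) = 52, so one solution is m = -488·5 = -2440, n = 9·5 = 45.
Solutions in m differ by 87412/52 = 1681; the one in [0, 1681) is -2440 mod 1681 = 922.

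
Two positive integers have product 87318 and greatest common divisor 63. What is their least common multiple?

1386

For any two positive integers, gcd × lcm equals their product. Hence lcm = 87318 / 63 = 1386.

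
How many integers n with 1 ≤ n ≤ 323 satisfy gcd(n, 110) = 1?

118

Prime factors of 110: 2, 5, 11. Count integers ≤ 323 divisible by none of them.
By inclusion–exclusion: 323 − ⌊323/2⌋ − ⌊323/5⌋ − ⌊323/11⌋ + ⌊323/10⌋ + ⌊323/22⌋ + ⌊323/55⌋ − ⌊323/110⌋ = 118.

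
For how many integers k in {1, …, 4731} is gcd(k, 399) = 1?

399 = 3·7·19. Inclusion–exclusion on these primes:
4731 − ⌊4731/3⌋ − ⌊4731/7⌋ − ⌊4731/19⌋ + ⌊4731/21⌋ + ⌊4731/57⌋ + ⌊4731/133⌋ − ⌊4731/399⌋ = 2562

2562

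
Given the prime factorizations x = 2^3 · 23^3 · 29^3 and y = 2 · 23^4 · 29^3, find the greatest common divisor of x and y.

min exponent per shared prime: 2 · 23^3 · 29^3 = 593481926

593481926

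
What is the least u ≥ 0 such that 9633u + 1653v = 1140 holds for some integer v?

25

Euclid: 9633 = 5·1653 + 1368; 1653 = 1·1368 + 285; 1368 = 4·285 + 228; 285 = 1·228 + 57; 228 = 4·57 + 0 → gcd = 57; 1140 = 57·20.
Back-substitution yields 9633·(-6) + 1653·(35) = 57, so one solution is u = -6·20 = -120, v = 35·20 = 700.
Solutions in u differ by 1653/57 = 29; the one in [0, 29) is -120 mod 29 = 25.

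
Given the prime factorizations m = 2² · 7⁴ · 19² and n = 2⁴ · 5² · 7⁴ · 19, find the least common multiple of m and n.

346704400

max exponent per prime: 2⁴ · 5² · 7⁴ · 19² = 346704400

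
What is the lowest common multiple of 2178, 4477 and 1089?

80586

2178 = 2 · 3² · 11²; 4477 = 11² · 37; 1089 = 3² · 11²
lcm takes max exponent of each prime: 2 · 3² · 11² · 37 = 80586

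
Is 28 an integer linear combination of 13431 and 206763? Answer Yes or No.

gcd(13431, 206763): 206763 = 15·13431 + 5298; 13431 = 2·5298 + 2835; 5298 = 1·2835 + 2463; 2835 = 1·2463 + 372; 2463 = 6·372 + 231; 372 = 1·231 + 141; 231 = 1·141 + 90; 141 = 1·90 + 51; 90 = 1·51 + 39; 51 = 1·39 + 12; 39 = 3·12 + 3; 12 = 4·3 + 0 → 3
3 does not divide 28, so a solution does not exist.

No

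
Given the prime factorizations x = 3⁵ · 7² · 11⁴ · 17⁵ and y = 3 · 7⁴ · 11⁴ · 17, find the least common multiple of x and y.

max exponent per prime: 3⁵ · 7⁴ · 11⁴ · 17⁵ = 12128686794438291

12128686794438291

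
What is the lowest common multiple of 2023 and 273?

78897

gcd first: 2023 = 7·273 + 112; 273 = 2·112 + 49; 112 = 2·49 + 14; 49 = 3·14 + 7; 14 = 2·7 + 0 → gcd = 7
lcm = 2023·273/gcd = 552279/7 = 78897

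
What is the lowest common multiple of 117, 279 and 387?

117 = 3² · 13; 279 = 3² · 31; 387 = 3² · 43
lcm takes max exponent of each prime: 3² · 13 · 31 · 43 = 155961

155961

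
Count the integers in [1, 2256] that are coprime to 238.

910

Prime factors of 238: 2, 7, 17. Count integers ≤ 2256 divisible by none of them.
By inclusion–exclusion: 2256 − ⌊2256/2⌋ − ⌊2256/7⌋ − ⌊2256/17⌋ + ⌊2256/14⌋ + ⌊2256/34⌋ + ⌊2256/119⌋ − ⌊2256/238⌋ = 910.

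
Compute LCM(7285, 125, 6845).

249329125

7285 = 5 · 31 · 47; 125 = 5³; 6845 = 5 · 37²
lcm takes max exponent of each prime: 5³ · 31 · 37² · 47 = 249329125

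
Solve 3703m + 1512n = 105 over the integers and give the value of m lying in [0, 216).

87

Reduce mod 1512: 3703m ≡ 105 (mod 1512). With g = gcd(3703, 1512) = 7 dividing 105, divide through: 529m ≡ 15 (mod 216).
Since gcd(529, 216) = 1, m ≡ 15·(529)⁻¹ ≡ 87 (mod 216). Smallest non-negative: 87.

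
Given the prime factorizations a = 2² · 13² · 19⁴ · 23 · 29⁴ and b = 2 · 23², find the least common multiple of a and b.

32961636325346404

max exponent per prime: 2² · 13² · 19⁴ · 23² · 29⁴ = 32961636325346404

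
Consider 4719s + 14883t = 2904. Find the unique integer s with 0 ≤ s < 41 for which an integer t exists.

Euclid: 14883 = 3·4719 + 726; 4719 = 6·726 + 363; 726 = 2·363 + 0 → gcd = 363; 2904 = 363·8.
Back-substitution yields 4719·(19) + 14883·(-6) = 363, so one solution is s = 19·8 = 152, t = -6·8 = -48.
Solutions in s differ by 14883/363 = 41; the one in [0, 41) is 152 mod 41 = 29.

29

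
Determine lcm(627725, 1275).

gcd first: 627725 = 492·1275 + 425; 1275 = 3·425 + 0 → gcd = 425
lcm = 627725·1275/gcd = 800349375/425 = 1883175

1883175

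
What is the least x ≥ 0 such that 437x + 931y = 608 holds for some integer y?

44

Euclid: 931 = 2·437 + 57; 437 = 7·57 + 38; 57 = 1·38 + 19; 38 = 2·19 + 0 → gcd = 19; 608 = 19·32.
Back-substitution yields 437·(-17) + 931·(8) = 19, so one solution is x = -17·32 = -544, y = 8·32 = 256.
Solutions in x differ by 931/19 = 49; the one in [0, 49) is -544 mod 49 = 44.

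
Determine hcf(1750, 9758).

Euclid: 9758 = 5·1750 + 1008; 1750 = 1·1008 + 742; 1008 = 1·742 + 266; 742 = 2·266 + 210; 266 = 1·210 + 56; 210 = 3·56 + 42; 56 = 1·42 + 14; 42 = 3·14 + 0. Last nonzero remainder: 14.

14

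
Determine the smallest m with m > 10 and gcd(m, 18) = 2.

gcd(m, 18) = 2 forces 2 | m; write m = 2s. Then gcd(2s, 2·9) = 2·gcd(s, 9), so need gcd(s, 9) = 1.
2s > 10 gives s ≥ 6. The least s ≥ 6 coprime to 9 is 7, so m = 2·7 = 14.

14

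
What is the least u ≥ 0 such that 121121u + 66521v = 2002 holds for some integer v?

290

Euclid: 121121 = 1·66521 + 54600; 66521 = 1·54600 + 11921; 54600 = 4·11921 + 6916; 11921 = 1·6916 + 5005; 6916 = 1·5005 + 1911; 5005 = 2·1911 + 1183; 1911 = 1·1183 + 728; 1183 = 1·728 + 455; 728 = 1·455 + 273; 455 = 1·273 + 182; 273 = 1·182 + 91; 182 = 2·91 + 0 → gcd = 91; 2002 = 91·22.
Back-substitution yields 121121·(279) + 66521·(-508) = 91, so one solution is u = 279·22 = 6138, v = -508·22 = -11176.
Solutions in u differ by 66521/91 = 731; the one in [0, 731) is 6138 mod 731 = 290.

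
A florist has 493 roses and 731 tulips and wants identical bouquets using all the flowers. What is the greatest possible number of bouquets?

493 = 17 · 29
731 = 17 · 43
Common: 17 = 17

17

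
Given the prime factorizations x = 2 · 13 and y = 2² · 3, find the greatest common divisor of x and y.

min exponent per shared prime: 2 = 2

2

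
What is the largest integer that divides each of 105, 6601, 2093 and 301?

7

105 = 3 · 5 · 7; 6601 = 7 · 23 · 41; 2093 = 7 · 13 · 23; 301 = 7 · 43
gcd takes min exponent of each prime: 7 = 7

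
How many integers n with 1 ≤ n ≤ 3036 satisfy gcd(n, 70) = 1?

70 = 2·5·7. Inclusion–exclusion on these primes:
3036 − ⌊3036/2⌋ − ⌊3036/5⌋ − ⌊3036/7⌋ + ⌊3036/10⌋ + ⌊3036/14⌋ + ⌊3036/35⌋ − ⌊3036/70⌋ = 1040

1040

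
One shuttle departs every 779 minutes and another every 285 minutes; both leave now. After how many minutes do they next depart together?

11685

779 = 19 · 41; 285 = 3 · 5 · 19
max exponents: 3 · 5 · 19 · 41 = 11685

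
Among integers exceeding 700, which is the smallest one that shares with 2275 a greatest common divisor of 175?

2275 = 175·13. Any a with gcd(a, 2275) = 175 is a multiple of 175, say 175s, with s coprime to 13.
Need s > 700/175, so s ≥ 5. First s ≥ 5 with gcd(s, 13) = 1 is s = 5. Thus a = 175·5 = 875.

875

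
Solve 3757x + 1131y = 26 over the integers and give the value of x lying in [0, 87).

Euclid: 3757 = 3·1131 + 364; 1131 = 3·364 + 39; 364 = 9·39 + 13; 39 = 3·13 + 0 → gcd = 13; 26 = 13·2.
Back-substitution yields 3757·(28) + 1131·(-93) = 13, so one solution is x = 28·2 = 56, y = -93·2 = -186.
Solutions in x differ by 1131/13 = 87; the one in [0, 87) is 56 mod 87 = 56.

56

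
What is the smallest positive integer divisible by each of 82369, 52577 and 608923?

82369 = 7² · 41²; 52577 = 7² · 29 · 37; 608923 = 7² · 17² · 43
lcm takes max exponent of each prime: 7² · 17² · 29 · 37 · 41² · 43 = 1098322331099

1098322331099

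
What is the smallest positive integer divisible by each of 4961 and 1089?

44649

gcd first: 4961 = 4·1089 + 605; 1089 = 1·605 + 484; 605 = 1·484 + 121; 484 = 4·121 + 0 → gcd = 121
lcm = 4961·1089/gcd = 5402529/121 = 44649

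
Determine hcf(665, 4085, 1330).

gcd(665, 4085): 4085 = 6·665 + 95; 665 = 7·95 + 0 → 95
gcd(95, 1330): 1330 = 14·95 + 0 → 95

95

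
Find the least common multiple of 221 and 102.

1326

gcd first: 221 = 2·102 + 17; 102 = 6·17 + 0 → gcd = 17
lcm = 221·102/gcd = 22542/17 = 1326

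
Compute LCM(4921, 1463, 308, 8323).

257447036

4921 = 7 · 19 · 37; 1463 = 7 · 11 · 19; 308 = 2² · 7 · 11; 8323 = 7 · 29 · 41
lcm takes max exponent of each prime: 2² · 7 · 11 · 19 · 29 · 37 · 41 = 257447036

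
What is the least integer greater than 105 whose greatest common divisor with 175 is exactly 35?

140

gcd(x, 175) = 35 forces 35 | x; write x = 35s. Then gcd(35s, 35·5) = 35·gcd(s, 5), so need gcd(s, 5) = 1.
35s > 105 gives s ≥ 4. The least s ≥ 4 coprime to 5 is 4, so x = 35·4 = 140.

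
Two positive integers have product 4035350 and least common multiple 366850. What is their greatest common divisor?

gcd·lcm = product, so gcd = 4035350/366850 = 11.

11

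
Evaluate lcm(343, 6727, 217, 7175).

337863575

343 = 7³; 6727 = 7 · 31²; 217 = 7 · 31; 7175 = 5² · 7 · 41
lcm takes max exponent of each prime: 5² · 7³ · 31² · 41 = 337863575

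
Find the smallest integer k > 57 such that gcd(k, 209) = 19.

209 = 19·11. Any k with gcd(k, 209) = 19 is a multiple of 19, say 19s, with s coprime to 11.
Need s > 57/19, so s ≥ 4. First s ≥ 4 with gcd(s, 11) = 1 is s = 4. Thus k = 19·4 = 76.

76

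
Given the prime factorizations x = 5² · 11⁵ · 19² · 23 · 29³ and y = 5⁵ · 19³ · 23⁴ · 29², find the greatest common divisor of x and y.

174570575

min exponent per shared prime: 5² · 19² · 23 · 29² = 174570575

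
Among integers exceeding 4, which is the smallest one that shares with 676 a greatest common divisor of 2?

6

gcd(m, 676) = 2 forces 2 | m; write m = 2s. Then gcd(2s, 2·338) = 2·gcd(s, 338), so need gcd(s, 338) = 1.
2s > 4 gives s ≥ 3. The least s ≥ 3 coprime to 338 is 3, so m = 2·3 = 6.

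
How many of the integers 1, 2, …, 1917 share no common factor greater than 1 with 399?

1039

399 = 3·7·19. Inclusion–exclusion on these primes:
1917 − ⌊1917/3⌋ − ⌊1917/7⌋ − ⌊1917/19⌋ + ⌊1917/21⌋ + ⌊1917/57⌋ + ⌊1917/133⌋ − ⌊1917/399⌋ = 1039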